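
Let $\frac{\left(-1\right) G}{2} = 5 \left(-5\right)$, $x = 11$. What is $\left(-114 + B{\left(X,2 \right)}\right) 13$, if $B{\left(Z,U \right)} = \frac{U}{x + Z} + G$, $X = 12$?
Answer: $- \frac{19110}{23} \approx -830.87$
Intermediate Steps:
$G = 50$ ($G = - 2 \cdot 5 \left(-5\right) = \left(-2\right) \left(-25\right) = 50$)
$B{\left(Z,U \right)} = 50 + \frac{U}{11 + Z}$ ($B{\left(Z,U \right)} = \frac{U}{11 + Z} + 50 = 50 + \frac{U}{11 + Z}$)
$\left(-114 + B{\left(X,2 \right)}\right) 13 = \left(-114 + \frac{550 + 2 + 50 \cdot 12}{11 + 12}\right) 13 = \left(-114 + \frac{550 + 2 + 600}{23}\right) 13 = \left(-114 + \frac{1}{23} \cdot 1152\right) 13 = \left(-114 + \frac{1152}{23}\right) 13 = \left(- \frac{1470}{23}\right) 13 = - \frac{19110}{23}$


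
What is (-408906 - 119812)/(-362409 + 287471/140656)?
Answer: 74367359008/50974712833 ≈ 1.4589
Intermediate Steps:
(-408906 - 119812)/(-362409 + 287471/140656) = -528718/(-362409 + 287471*(1/140656)) = -528718/(-362409 + 287471/140656) = -528718/(-50974712833/140656) = -528718*(-140656/50974712833) = 74367359008/50974712833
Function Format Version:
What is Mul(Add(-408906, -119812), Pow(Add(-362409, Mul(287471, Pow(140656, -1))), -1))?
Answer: Rational(74367359008, 50974712833) ≈ 1.4589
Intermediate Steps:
Mul(Add(-408906, -119812), Pow(Add(-362409, Mul(287471, Pow(140656, -1))), -1)) = Mul(-528718, Pow(Add(-362409, Mul(287471, Rational(1, 140656))), -1)) = Mul(-528718, Pow(Add(-362409, Rational(287471, 140656)), -1)) = Mul(-528718, Pow(Rational(-50974712833, 140656), -1)) = Mul(-528718, Rational(-140656, 50974712833)) = Rational(74367359008, 50974712833)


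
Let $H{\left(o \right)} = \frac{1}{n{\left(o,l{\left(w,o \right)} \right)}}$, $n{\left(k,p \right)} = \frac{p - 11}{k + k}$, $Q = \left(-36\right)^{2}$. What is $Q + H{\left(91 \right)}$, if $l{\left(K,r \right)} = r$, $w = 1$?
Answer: $\frac{51931}{40} \approx 1298.3$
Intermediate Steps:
$Q = 1296$
$n{\left(k,p \right)} = \frac{-11 + p}{2 k}$
$H{\left(o \right)} = \frac{2 o}{-11 + o}$ ($H{\left(o \right)} = \frac{1}{\frac{1}{2} \frac{1}{o} \left(-11 + o\right)} = \frac{2 o}{-11 + o}$)
$Q + H{\left(91 \right)} = 1296 + 2 \cdot 91 \frac{1}{-11 + 91} = 1296 + 2 \cdot 91 \cdot \frac{1}{80} = 1296 + \frac{91}{40} = \frac{51931}{40}$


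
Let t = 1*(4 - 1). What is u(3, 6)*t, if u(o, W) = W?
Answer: 18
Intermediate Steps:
t = 3 (t = 1*3 = 3)
u(3, 6)*t = 6*3 = 18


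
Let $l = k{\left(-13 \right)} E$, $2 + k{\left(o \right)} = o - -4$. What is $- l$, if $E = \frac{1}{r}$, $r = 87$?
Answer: $\frac{11}{87} \approx 0.12644$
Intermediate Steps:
$E = \frac{1}{87} \approx 0.011494$
$k{\left(o \right)} = 2 + o$ ($k{\left(o \right)} = -2 + \left(o - -4\right) = -2 + \left(o + 4\right) = -2 + \left(4 + o\right) = 2 + o$)
$l = - \frac{11}{87}$ ($l = \left(2 - 13\right) \frac{1}{87} = \left(-11\right) \frac{1}{87} = - \frac{11}{87} \approx -0.12644$)
$- l = \left(-1\right) \left(- \frac{11}{87}\right) = \frac{11}{87}$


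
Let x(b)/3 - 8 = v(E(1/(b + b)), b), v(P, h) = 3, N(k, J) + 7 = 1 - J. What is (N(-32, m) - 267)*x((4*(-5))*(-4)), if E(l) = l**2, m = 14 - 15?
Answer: -8976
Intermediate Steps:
m = -1
N(k, J) = -6 - J (N(k, J) = -7 + (1 - J) = -6 - J)
x(b) = 33 (x(b) = 24 + 3*3 = 24 + 9 = 33)
(N(-32, m) - 267)*x((4*(-5))*(-4)) = ((-6 - 1*(-1)) - 267)*33 = ((-6 + 1) - 267)*33 = (-5 - 267)*33 = -272*33 = -8976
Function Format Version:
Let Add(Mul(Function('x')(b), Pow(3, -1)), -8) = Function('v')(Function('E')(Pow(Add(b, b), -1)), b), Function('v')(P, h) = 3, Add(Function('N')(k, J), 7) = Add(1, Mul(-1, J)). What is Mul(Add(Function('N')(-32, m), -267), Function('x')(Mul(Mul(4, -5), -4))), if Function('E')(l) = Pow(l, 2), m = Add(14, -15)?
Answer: -8976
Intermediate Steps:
m = -1
Function('N')(k, J) = Add(-6, Mul(-1, J)) (Function('N')(k, J) = Add(-7, Add(1, Mul(-1, J))) = Add(-6, Mul(-1, J)))
Function('x')(b) = 33 (Function('x')(b) = Add(24, Mul(3, 3)) = Add(24, 9) = 33)
Mul(Add(Function('N')(-32, m), -267), Function('x')(Mul(Mul(4, -5), -4))) = Mul(Add(Add(-6, Mul(-1, -1)), -267), 33) = Mul(Add(Add(-6, 1), -267), 33) = Mul(Add(-5, -267), 33) = Mul(-272, 33) = -8976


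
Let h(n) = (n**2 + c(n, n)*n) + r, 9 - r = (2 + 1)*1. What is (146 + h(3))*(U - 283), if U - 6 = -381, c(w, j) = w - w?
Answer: -105938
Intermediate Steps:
c(w, j) = 0
r = 6 (r = 9 - (2 + 1) = 9 - 3 = 6)
U = -375 (U = 6 - 381 = -375)
h(n) = 6 + n**2 (h(n) = (n**2 + 0*n) + 6 = (n**2 + 0) + 6 = n**2 + 6 = 6 + n**2)
(146 + h(3))*(U - 283) = (146 + (6 + 3**2))*(-375 - 283) = (146 + (6 + 9))*(-658) = (146 + 15)*(-658) = 161*(-658) = -105938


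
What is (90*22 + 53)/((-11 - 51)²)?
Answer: 2033/3844 ≈ 0.52888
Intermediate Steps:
(90*22 + 53)/((-11 - 51)²) = (1980 + 53)/((-62)²) = 2033/3844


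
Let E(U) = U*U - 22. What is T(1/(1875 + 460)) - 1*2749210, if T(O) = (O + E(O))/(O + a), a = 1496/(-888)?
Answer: -1401137690491373/509653445 ≈ -2.7492e+6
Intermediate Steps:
E(U) = -22 + U² (E(U) = U² - 22 = -22 + U²)
a = -187/111 (a = 1496*(-1/888) = -187/111 ≈ -1.6847)
T(O) = (-22 + O + O²)/(-187/111 + O) (T(O) = (O + (-22 + O²))/(O - 187/111) = (-22 + O + O²)/(-187/111 + O))
T(1/(1875 + 460)) - 1*2749210 = 111*(-22 + 1/(1875 + 460) + (1/(1875 + 460))²)/(-187 + 111/(1875 + 460)) - 1*2749210 = 111*(-22 + 1/2335 + (1/2335)²)/(-187 + 111/2335) - 2749210 = 111*(-22 + 1/2335 + (1/2335)²)/(-187 + 111*(1/2335)) - 2749210 = 111*(-22 + 1/2335 + 1/5452225)/(-187 + 111/2335) - 2749210 = 111*(-119946614/5452225)/(-436534/2335) - 2749210 = 111*(-2335/436534)*(-119946614/5452225) - 2749210 = 6657037077/509653445 - 2749210 = -1401137690491373/509653445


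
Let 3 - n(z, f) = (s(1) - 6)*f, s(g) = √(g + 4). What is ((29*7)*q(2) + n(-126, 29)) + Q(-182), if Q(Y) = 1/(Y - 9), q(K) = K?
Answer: 111352/191 - 29*√5 ≈ 518.15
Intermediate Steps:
s(g) = √(4 + g)
Q(Y) = 1/(-9 + Y)
n(z, f) = 3 - f*(-6 + √5) (n(z, f) = 3 - (√(4 + 1) - 6)*f = 3 - (√5 - 6)*f = 3 - (-6 + √5)*f = 3 - f*(-6 + √5))
((29*7)*q(2) + n(-126, 29)) + Q(-182) = ((29*7)*2 + (3 + 6*29 - 1*29*√5)) + 1/(-9 - 182) = (203*2 + (3 + 174 - 29*√5)) + 1/(-191) = (406 + (177 - 29*√5)) - 1/191 = (583 - 29*√5) - 1/191 = 111352/191 - 29*√5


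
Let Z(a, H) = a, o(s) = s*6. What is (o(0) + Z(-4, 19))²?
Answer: 16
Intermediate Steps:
o(s) = 6*s
(o(0) + Z(-4, 19))² = (6*0 - 4)² = (0 - 4)² = (-4)² = 16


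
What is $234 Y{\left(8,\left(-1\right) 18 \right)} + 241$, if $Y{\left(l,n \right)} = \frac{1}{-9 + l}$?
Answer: $7$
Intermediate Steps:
$234 Y{\left(8,\left(-1\right) 18 \right)} + 241 = \frac{234}{-9 + 8} + 241 = \frac{234}{-1} + 241 = 234 \left(-1\right) + 241 = -234 + 241 = 7$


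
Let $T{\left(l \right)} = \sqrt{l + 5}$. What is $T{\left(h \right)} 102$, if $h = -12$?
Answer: $102 i \sqrt{7} \approx 269.87 i$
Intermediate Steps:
$T{\left(l \right)} = \sqrt{5 + l}$
$T{\left(h \right)} 102 = \sqrt{5 - 12} \cdot 102 = \sqrt{-7} \cdot 102 = i \sqrt{7} \cdot 102 = 102 i \sqrt{7}$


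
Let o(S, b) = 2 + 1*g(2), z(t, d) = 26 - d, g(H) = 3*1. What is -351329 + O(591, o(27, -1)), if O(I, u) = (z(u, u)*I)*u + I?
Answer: -288683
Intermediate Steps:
g(H) = 3
o(S, b) = 5 (o(S, b) = 2 + 1*3 = 2 + 3 = 5)
O(I, u) = I + I*u*(26 - u) (O(I, u) = ((26 - u)*I)*u + I = (I*(26 - u))*u + I = I*u*(26 - u) + I = I + I*u*(26 - u))
-351329 + O(591, o(27, -1)) = -351329 - 1*591*(-1 + 5*(-26 + 5)) = -351329 - 1*591*(-1 + 5*(-21)) = -351329 - 1*591*(-1 - 105) = -351329 - 1*591*(-106) = -351329 + 62646 = -288683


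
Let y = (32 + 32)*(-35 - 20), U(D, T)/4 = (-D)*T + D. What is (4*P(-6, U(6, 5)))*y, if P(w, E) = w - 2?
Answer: 112640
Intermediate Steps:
U(D, T) = 4*D - 4*D*T (U(D, T) = 4*((-D)*T + D) = 4*(-D*T + D) = 4*(D - D*T) = 4*D - 4*D*T)
y = -3520 (y = 64*(-55) = -3520)
P(w, E) = -2 + w
(4*P(-6, U(6, 5)))*y = (4*(-2 - 6))*(-3520) = (4*(-8))*(-3520) = -32*(-3520) = 112640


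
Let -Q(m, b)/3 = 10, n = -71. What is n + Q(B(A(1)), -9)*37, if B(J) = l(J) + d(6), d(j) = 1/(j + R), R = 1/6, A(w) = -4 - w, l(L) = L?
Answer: -1181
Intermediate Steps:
R = 1/6 ≈ 0.16667
d(j) = 1/(1/6 + j) (d(j) = 1/(j + 1/6) = 1/(1/6 + j))
B(J) = 6/37 + J (B(J) = J + 6/(1 + 6*6) = J + 6/(1 + 36) = J + 6/37 = 6/37 + J)
Q(m, b) = -30 (Q(m, b) = -3*10 = -30)
n + Q(B(A(1)), -9)*37 = -71 - 30*37 = -71 - 1110 = -1181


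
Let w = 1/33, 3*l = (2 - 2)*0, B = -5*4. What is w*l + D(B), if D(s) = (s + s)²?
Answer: 1600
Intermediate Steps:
B = -20
D(s) = 4*s² (D(s) = (2*s)² = 4*s²)
l = 0 (l = ((2 - 2)*0)/3 = (0*0)/3 = (⅓)*0 = 0)
w = 1/33 ≈ 0.030303
w*l + D(B) = (1/33)*0 + 4*(-20)² = 0 + 4*400 = 0 + 1600 = 1600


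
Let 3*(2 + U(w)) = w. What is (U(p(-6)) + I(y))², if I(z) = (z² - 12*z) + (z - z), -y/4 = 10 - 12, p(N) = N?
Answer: 1296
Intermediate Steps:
U(w) = -2 + w/3
y = 8 (y = -4*(10 - 12) = -4*(-2) = 8)
I(z) = z² - 12*z (I(z) = (z² - 12*z) + 0 = z² - 12*z)
(U(p(-6)) + I(y))² = ((-2 + (⅓)*(-6)) + 8*(-12 + 8))² = ((-2 - 2) + 8*(-4))² = (-4 - 32)² = (-36)² = 1296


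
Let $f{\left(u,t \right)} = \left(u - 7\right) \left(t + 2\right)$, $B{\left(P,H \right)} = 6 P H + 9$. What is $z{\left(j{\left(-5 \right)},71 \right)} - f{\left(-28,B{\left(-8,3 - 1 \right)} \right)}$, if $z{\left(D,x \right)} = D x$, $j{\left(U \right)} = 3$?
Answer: $-2762$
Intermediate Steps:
$B{\left(P,H \right)} = 9 + 6 H P$ ($B{\left(P,H \right)} = 6 H P + 9 = 9 + 6 H P$)
$f{\left(u,t \right)} = \left(-7 + u\right) \left(2 + t\right)$
$z{\left(j{\left(-5 \right)},71 \right)} - f{\left(-28,B{\left(-8,3 - 1 \right)} \right)} = 3 \cdot 71 - \left(-14 - 7 \left(9 + 6 \left(3 - 1\right) \left(-8\right)\right) + 2 \left(-28\right) + \left(9 + 6 \left(3 - 1\right) \left(-8\right)\right) \left(-28\right)\right) = 213 - \left(-14 - 7 \left(9 + 6 \cdot 2 \left(-8\right)\right) - 56 + \left(9 + 6 \cdot 2 \left(-8\right)\right) \left(-28\right)\right) = 213 - \left(-14 - 7 \left(9 - 96\right) - 56 + \left(9 - 96\right) \left(-28\right)\right) = 213 - \left(-14 - -609 - 56 - -2436\right) = 213 - \left(-14 + 609 - 56 + 2436\right) = 213 - 2975 = -2762$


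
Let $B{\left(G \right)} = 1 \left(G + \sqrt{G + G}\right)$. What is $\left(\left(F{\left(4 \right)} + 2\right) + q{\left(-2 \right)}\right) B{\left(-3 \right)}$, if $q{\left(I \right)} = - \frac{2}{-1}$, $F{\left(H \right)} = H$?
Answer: $-24 + 8 i \sqrt{6} \approx -24.0 + 19.596 i$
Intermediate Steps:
$q{\left(I \right)} = 2$ ($q{\left(I \right)} = \left(-2\right) \left(-1\right) = 2$)
$B{\left(G \right)} = G + \sqrt{2} \sqrt{G}$ ($B{\left(G \right)} = 1 \left(G + \sqrt{2 G}\right) = 1 \left(G + \sqrt{2} \sqrt{G}\right) = G + \sqrt{2} \sqrt{G}$)
$\left(\left(F{\left(4 \right)} + 2\right) + q{\left(-2 \right)}\right) B{\left(-3 \right)} = \left(\left(4 + 2\right) + 2\right) \left(-3 + \sqrt{2} \sqrt{-3}\right) = \left(6 + 2\right) \left(-3 + \sqrt{2} i \sqrt{3}\right) = 8 \left(-3 + i \sqrt{6}\right) = -24 + 8 i \sqrt{6}$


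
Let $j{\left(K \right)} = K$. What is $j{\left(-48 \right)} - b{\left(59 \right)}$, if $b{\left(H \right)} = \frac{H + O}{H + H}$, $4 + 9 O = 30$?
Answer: $- \frac{51533}{1062} \approx -48.524$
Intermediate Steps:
$O = \frac{26}{9}$ ($O = - \frac{4}{9} + \frac{1}{9} \cdot 30 = - \frac{4}{9} + \frac{10}{3} = \frac{26}{9} \approx 2.8889$)
$b{\left(H \right)} = \frac{\frac{26}{9} + H}{2 H}$ ($b{\left(H \right)} = \frac{H + \frac{26}{9}}{H + H} = \frac{\frac{26}{9} + H}{2 H}$)
$j{\left(-48 \right)} - b{\left(59 \right)} = -48 - \frac{26 + 9 \cdot 59}{18 \cdot 59} = -48 - \frac{1}{18} \cdot \frac{1}{59} \left(26 + 531\right) = -48 - \frac{1}{18} \cdot \frac{1}{59} \cdot 557 = -48 - \frac{557}{1062} = - \frac{51533}{1062}$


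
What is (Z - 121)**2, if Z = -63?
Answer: 33856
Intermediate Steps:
(Z - 121)**2 = (-63 - 121)**2 = (-184)**2 = 33856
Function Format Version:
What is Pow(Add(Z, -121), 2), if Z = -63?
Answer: 33856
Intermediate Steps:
Pow(Add(Z, -121), 2) = Pow(Add(-63, -121), 2) = Pow(-184, 2) = 33856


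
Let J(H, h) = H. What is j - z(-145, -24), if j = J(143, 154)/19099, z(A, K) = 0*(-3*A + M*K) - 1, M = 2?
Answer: 19242/19099 ≈ 1.0075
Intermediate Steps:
z(A, K) = -1 (z(A, K) = 0*(-3*A + 2*K) - 1 = 0 - 1 = -1)
j = 143/19099 ≈ 0.0074873
j - z(-145, -24) = 143/19099 - 1*(-1) = 143/19099 + 1 = 19242/19099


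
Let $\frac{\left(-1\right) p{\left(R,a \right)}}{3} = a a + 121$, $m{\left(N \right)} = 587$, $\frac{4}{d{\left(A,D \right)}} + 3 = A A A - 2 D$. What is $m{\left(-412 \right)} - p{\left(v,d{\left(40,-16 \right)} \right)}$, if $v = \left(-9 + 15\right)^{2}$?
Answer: $\frac{1298242399666}{1366570947} \approx 950.0$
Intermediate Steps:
$d{\left(A,D \right)} = \frac{4}{-3 + A^{3} - 2 D}$ ($d{\left(A,D \right)} = \frac{4}{-3 + \left(A A A - 2 D\right)} = \frac{4}{-3 + \left(A^{2} A - 2 D\right)} = \frac{4}{-3 + \left(A^{3} - 2 D\right)} = \frac{4}{-3 + A^{3} - 2 D}$)
$v = 36$ ($v = 6^{2} = 36$)
$p{\left(R,a \right)} = -363 - 3 a^{2}$ ($p{\left(R,a \right)} = - 3 \left(a a + 121\right) = - 3 \left(a^{2} + 121\right) = - 3 \left(121 + a^{2}\right) = -363 - 3 a^{2}$)
$m{\left(-412 \right)} - p{\left(v,d{\left(40,-16 \right)} \right)} = 587 - \left(-363 - 3 \left(\frac{4}{-3 + 40^{3} - -32}\right)^{2}\right) = 587 - \left(-363 - 3 \left(\frac{4}{-3 + 64000 + 32}\right)^{2}\right) = 587 - \left(-363 - 3 \left(\frac{4}{64029}\right)^{2}\right) = 587 - \left(-363 - \frac{16}{1366570947}\right) = 587 - - \frac{496065253777}{1366570947} = 587 + \frac{496065253777}{1366570947} = \frac{1298242399666}{1366570947}$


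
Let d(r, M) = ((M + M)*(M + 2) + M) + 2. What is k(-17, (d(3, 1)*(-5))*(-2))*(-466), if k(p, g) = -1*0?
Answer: 0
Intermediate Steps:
d(r, M) = 2 + M + 2*M*(2 + M) (d(r, M) = ((2*M)*(2 + M) + M) + 2 = (2*M*(2 + M) + M) + 2 = (M + 2*M*(2 + M)) + 2 = 2 + M + 2*M*(2 + M))
k(p, g) = 0
k(-17, (d(3, 1)*(-5))*(-2))*(-466) = 0*(-466) = 0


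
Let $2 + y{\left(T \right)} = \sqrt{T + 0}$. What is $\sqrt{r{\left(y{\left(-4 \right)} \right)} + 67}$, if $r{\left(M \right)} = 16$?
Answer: $\sqrt{83} \approx 9.1104$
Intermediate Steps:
$y{\left(T \right)} = -2 + \sqrt{T}$ ($y{\left(T \right)} = -2 + \sqrt{T + 0} = -2 + \sqrt{T}$)
$\sqrt{r{\left(y{\left(-4 \right)} \right)} + 67} = \sqrt{16 + 67} = \sqrt{83}$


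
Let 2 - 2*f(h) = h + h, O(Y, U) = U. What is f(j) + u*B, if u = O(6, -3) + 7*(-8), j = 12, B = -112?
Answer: 6597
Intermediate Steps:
f(h) = 1 - h (f(h) = 1 - (h + h)/2 = 1 - h)
u = -59 (u = -3 + 7*(-8) = -3 - 56 = -59)
f(j) + u*B = (1 - 1*12) - 59*(-112) = (1 - 12) + 6608 = -11 + 6608 = 6597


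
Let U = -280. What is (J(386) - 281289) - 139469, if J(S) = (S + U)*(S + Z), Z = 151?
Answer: -363836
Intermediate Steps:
J(S) = (-280 + S)*(151 + S) (J(S) = (S - 280)*(S + 151) = (-280 + S)*(151 + S))
(J(386) - 281289) - 139469 = ((-42280 + 386² - 129*386) - 281289) - 139469 = ((-42280 + 148996 - 49794) - 281289) - 139469 = (56922 - 281289) - 139469 = -224367 - 139469 = -363836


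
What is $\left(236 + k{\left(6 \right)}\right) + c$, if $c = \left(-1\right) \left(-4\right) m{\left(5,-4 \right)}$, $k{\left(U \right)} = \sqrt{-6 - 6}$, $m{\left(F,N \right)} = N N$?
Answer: $300 + 2 i \sqrt{3} \approx 300.0 + 3.4641 i$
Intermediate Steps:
$m{\left(F,N \right)} = N^{2}$
$k{\left(U \right)} = 2 i \sqrt{3}$ ($k{\left(U \right)} = \sqrt{-12} = 2 i \sqrt{3}$)
$c = 64$ ($c = \left(-1\right) \left(-4\right) \left(-4\right)^{2} = 4 \cdot 16 = 64$)
$\left(236 + k{\left(6 \right)}\right) + c = \left(236 + 2 i \sqrt{3}\right) + 64 = 300 + 2 i \sqrt{3}$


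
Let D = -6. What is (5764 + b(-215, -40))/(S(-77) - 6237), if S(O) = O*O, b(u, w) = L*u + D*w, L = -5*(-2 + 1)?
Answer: -4929/308 ≈ -16.003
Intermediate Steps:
L = 5 (L = -5*(-1) = 5)
b(u, w) = -6*w + 5*u (b(u, w) = 5*u - 6*w = -6*w + 5*u)
S(O) = O²
(5764 + b(-215, -40))/(S(-77) - 6237) = (5764 + (-6*(-40) + 5*(-215)))/((-77)² - 6237) = (5764 + (240 - 1075))/(5929 - 6237) = (5764 - 835)/(-308) = 4929*(-1/308) = -4929/308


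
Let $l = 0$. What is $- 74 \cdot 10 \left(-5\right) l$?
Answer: $0$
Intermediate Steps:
$- 74 \cdot 10 \left(-5\right) l = - 74 \cdot 10 \left(-5\right) 0 = - 74 \left(\left(-50\right) 0\right) = \left(-74\right) 0 = 0$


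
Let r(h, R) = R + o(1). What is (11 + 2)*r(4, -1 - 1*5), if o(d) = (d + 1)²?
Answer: -26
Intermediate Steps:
o(d) = (1 + d)²
r(h, R) = 4 + R (r(h, R) = R + (1 + 1)² = R + 2² = R + 4 = 4 + R)
(11 + 2)*r(4, -1 - 1*5) = (11 + 2)*(4 + (-1 - 1*5)) = 13*(4 + (-1 - 5)) = 13*(4 - 6) = 13*(-2) = -26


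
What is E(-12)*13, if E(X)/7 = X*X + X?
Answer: 12012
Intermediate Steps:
E(X) = 7*X + 7*X**2 (E(X) = 7*(X*X + X) = 7*(X**2 + X) = 7*(X + X**2) = 7*X + 7*X**2)
E(-12)*13 = (7*(-12)*(1 - 12))*13 = (7*(-12)*(-11))*13 = 924*13 = 12012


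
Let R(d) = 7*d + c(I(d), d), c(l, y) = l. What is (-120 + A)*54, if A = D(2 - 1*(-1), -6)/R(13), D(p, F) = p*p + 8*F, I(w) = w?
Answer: -26001/4 ≈ -6500.3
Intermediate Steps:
D(p, F) = p**2 + 8*F
R(d) = 8*d (R(d) = 7*d + d = 8*d)
A = -3/8 (A = ((2 - 1*(-1))**2 + 8*(-6))/((8*13)) = ((2 + 1)**2 - 48)/104 = (3**2 - 48)*(1/104) = (9 - 48)*(1/104) = -39*1/104 = -3/8 ≈ -0.37500)
(-120 + A)*54 = (-120 - 3/8)*54 = -963/8*54 = -26001/4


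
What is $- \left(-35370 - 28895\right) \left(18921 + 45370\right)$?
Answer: $4131661115$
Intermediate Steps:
$- \left(-35370 - 28895\right) \left(18921 + 45370\right) = - \left(-35370 - 28895\right) 64291 = - \left(-64265\right) 64291 = \left(-1\right) \left(-4131661115\right) = 4131661115$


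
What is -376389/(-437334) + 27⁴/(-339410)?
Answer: -8722252317/12369627745 ≈ -0.70513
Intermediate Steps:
-376389/(-437334) + 27⁴/(-339410) = -376389*(-1/437334) + 531441*(-1/339410) = 125463/145778 - 531441/339410 = -8722252317/12369627745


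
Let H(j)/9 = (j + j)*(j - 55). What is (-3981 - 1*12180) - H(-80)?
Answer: -210561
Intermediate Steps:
H(j) = 18*j*(-55 + j) (H(j) = 9*((j + j)*(j - 55)) = 9*((2*j)*(-55 + j)) = 9*(2*j*(-55 + j)) = 18*j*(-55 + j))
(-3981 - 1*12180) - H(-80) = (-3981 - 1*12180) - 18*(-80)*(-55 - 80) = (-3981 - 12180) - 18*(-80)*(-135) = -16161 - 1*194400 = -16161 - 194400 = -210561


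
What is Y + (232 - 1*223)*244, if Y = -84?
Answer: 2112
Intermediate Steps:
Y + (232 - 1*223)*244 = -84 + (232 - 1*223)*244 = -84 + (232 - 223)*244 = -84 + 9*244 = -84 + 2196 = 2112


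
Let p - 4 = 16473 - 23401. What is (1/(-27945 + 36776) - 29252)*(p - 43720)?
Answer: 13082581470684/8831 ≈ 1.4814e+9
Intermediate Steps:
p = -6924 (p = 4 + (16473 - 23401) = 4 - 6928 = -6924)
(1/(-27945 + 36776) - 29252)*(p - 43720) = (1/(-27945 + 36776) - 29252)*(-6924 - 43720) = (1/8831 - 29252)*(-50644) = -258324411/8831*(-50644) = 13082581470684/8831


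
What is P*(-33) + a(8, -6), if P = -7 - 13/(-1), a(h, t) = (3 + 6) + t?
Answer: -195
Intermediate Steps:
a(h, t) = 9 + t
P = 6 (P = -7 - 13*(-1) = -7 + 13 = 6)
P*(-33) + a(8, -6) = 6*(-33) + (9 - 6) = -198 + 3 = -195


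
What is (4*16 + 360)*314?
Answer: 133136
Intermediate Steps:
(4*16 + 360)*314 = (64 + 360)*314 = 424*314 = 133136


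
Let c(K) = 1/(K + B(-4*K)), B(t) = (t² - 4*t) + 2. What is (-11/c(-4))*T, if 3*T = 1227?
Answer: -854810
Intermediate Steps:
T = 409 (T = (⅓)*1227 = 409)
B(t) = 2 + t² - 4*t
c(K) = 1/(2 + 16*K² + 17*K) (c(K) = 1/(K + (2 + (-4*K)² - (-16)*K)) = 1/(K + (2 + 16*K² + 16*K)) = 1/(K + (2 + 16*K + 16*K²)) = 1/(2 + 16*K² + 17*K))
(-11/c(-4))*T = -11/(1/(2 + 16*(-4)² + 17*(-4)))*409 = -11/(1/(2 + 16*16 - 68))*409 = -11/(1/(2 + 256 - 68))*409 = -11/(1/190)*409 = -11/1/190*409 = -11*190*409 = -2090*409 = -854810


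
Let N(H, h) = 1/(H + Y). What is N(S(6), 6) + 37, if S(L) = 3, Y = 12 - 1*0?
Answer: 556/15 ≈ 37.067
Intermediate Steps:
Y = 12 (Y = 12 + 0 = 12)
N(H, h) = 1/(12 + H) (N(H, h) = 1/(H + 12) = 1/(12 + H))
N(S(6), 6) + 37 = 1/(12 + 3) + 37 = 1/15 + 37 = 556/15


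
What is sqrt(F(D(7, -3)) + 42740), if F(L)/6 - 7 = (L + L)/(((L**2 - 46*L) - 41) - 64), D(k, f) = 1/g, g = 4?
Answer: sqrt(1833164814)/207 ≈ 206.84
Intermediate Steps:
D(k, f) = 1/4
F(L) = 42 + 12*L/(-105 + L**2 - 46*L) (F(L) = 42 + 6*((L + L)/(((L**2 - 46*L) - 41) - 64)) = 42 + 6*((2*L)/((-41 + L**2 - 46*L) - 64)) = 42 + 6*((2*L)/(-105 + L**2 - 46*L)) = 42 + 6*(2*L/(-105 + L**2 - 46*L)) = 42 + 12*L/(-105 + L**2 - 46*L))
sqrt(F(D(7, -3)) + 42740) = sqrt(6*(735 - 7*(1/4)**2 + 320*(1/4))/(105 - (1/4)**2 + 46*(1/4)) + 42740) = sqrt(6*(735 - 7*1/16 + 80)/(105 - 1*1/16 + 23/2) + 42740) = sqrt(6*(735 - 7/16 + 80)/(105 - 1/16 + 23/2) + 42740) = sqrt(6*(13033/16)/(1863/16) + 42740) = sqrt(6*(16/1863)*(13033/16) + 42740) = sqrt(26066/621 + 42740) = sqrt(26567606/621) = sqrt(1833164814)/207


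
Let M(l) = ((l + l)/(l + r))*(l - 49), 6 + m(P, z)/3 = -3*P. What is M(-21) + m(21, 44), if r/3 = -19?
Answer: -3181/13 ≈ -244.69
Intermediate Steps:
r = -57 (r = 3*(-19) = -57)
m(P, z) = -18 - 9*P (m(P, z) = -18 + 3*(-3*P) = -18 - 9*P)
M(l) = 2*l*(-49 + l)/(-57 + l) (M(l) = ((l + l)/(l - 57))*(l - 49) = ((2*l)/(-57 + l))*(-49 + l) = (2*l/(-57 + l))*(-49 + l) = 2*l*(-49 + l)/(-57 + l))
M(-21) + m(21, 44) = 2*(-21)*(-49 - 21)/(-57 - 21) + (-18 - 9*21) = 2*(-21)*(-70)/(-78) + (-18 - 189) = 2*(-21)*(-1/78)*(-70) - 207 = -490/13 - 207 = -3181/13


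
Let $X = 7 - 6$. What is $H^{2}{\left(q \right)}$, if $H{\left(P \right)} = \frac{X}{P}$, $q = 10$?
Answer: $\frac{1}{100} \approx 0.01$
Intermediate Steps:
$X = 1$ ($X = 7 - 6 = 1$)
$H{\left(P \right)} = \frac{1}{P}$ ($H{\left(P \right)} = 1 \frac{1}{P} = \frac{1}{P}$)
$H^{2}{\left(q \right)} = \left(\frac{1}{10}\right)^{2} = \frac{1}{100}$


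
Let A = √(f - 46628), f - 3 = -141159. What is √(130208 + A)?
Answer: √(130208 + 2*I*√46946) ≈ 360.84 + 0.6005*I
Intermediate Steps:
f = -141156 (f = 3 - 141159 = -141156)
A = 2*I*√46946 (A = √(-141156 - 46628) = √(-187784) = 2*I*√46946 ≈ 433.34*I)
√(130208 + A) = √(130208 + 2*I*√46946)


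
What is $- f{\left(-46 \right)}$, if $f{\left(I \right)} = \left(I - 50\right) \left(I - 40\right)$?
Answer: $-8256$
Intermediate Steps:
$f{\left(I \right)} = \left(-50 + I\right) \left(-40 + I\right)$
$- f{\left(-46 \right)} = - (2000 + \left(-46\right)^{2} - -4140) = - (2000 + 2116 + 4140) = \left(-1\right) 8256 = -8256$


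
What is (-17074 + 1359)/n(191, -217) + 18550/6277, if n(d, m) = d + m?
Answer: 99125355/163202 ≈ 607.38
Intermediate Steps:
(-17074 + 1359)/n(191, -217) + 18550/6277 = (-17074 + 1359)/(191 - 217) + 18550/6277 = -15715/(-26) + 18550*(1/6277) = -15715*(-1/26) + 18550/6277 = 15715/26 + 18550/6277 = 99125355/163202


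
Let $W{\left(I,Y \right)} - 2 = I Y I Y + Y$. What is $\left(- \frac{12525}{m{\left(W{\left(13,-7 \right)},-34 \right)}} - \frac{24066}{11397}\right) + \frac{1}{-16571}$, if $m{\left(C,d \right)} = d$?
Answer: $\frac{783969356951}{2140409786} \approx 366.27$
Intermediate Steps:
$W{\left(I,Y \right)} = 2 + Y + I^{2} Y^{2}$ ($W{\left(I,Y \right)} = 2 + \left(I Y I Y + Y\right) = 2 + \left(Y I^{2} Y + Y\right) = 2 + \left(I^{2} Y^{2} + Y\right) = 2 + \left(Y + I^{2} Y^{2}\right) = 2 + Y + I^{2} Y^{2}$)
$\left(- \frac{12525}{m{\left(W{\left(13,-7 \right)},-34 \right)}} - \frac{24066}{11397}\right) + \frac{1}{-16571} = \left(- \frac{12525}{-34} - \frac{24066}{11397}\right) + \frac{1}{-16571} = \left(\left(-12525\right) \left(- \frac{1}{34}\right) - \frac{8022}{3799}\right) - \frac{1}{16571} = \left(\frac{12525}{34} - \frac{8022}{3799}\right) - \frac{1}{16571} = \frac{47309727}{129166} - \frac{1}{16571} = \frac{783969356951}{2140409786}$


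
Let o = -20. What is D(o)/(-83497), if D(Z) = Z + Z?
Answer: 40/83497 ≈ 0.00047906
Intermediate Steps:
D(Z) = 2*Z
D(o)/(-83497) = (2*(-20))/(-83497) = -40*(-1/83497) = 40/83497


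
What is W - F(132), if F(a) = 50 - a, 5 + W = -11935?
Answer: -11858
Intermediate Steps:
W = -11940 (W = -5 - 11935 = -11940)
W - F(132) = -11940 - (50 - 1*132) = -11940 - (50 - 132) = -11940 - 1*(-82) = -11940 + 82 = -11858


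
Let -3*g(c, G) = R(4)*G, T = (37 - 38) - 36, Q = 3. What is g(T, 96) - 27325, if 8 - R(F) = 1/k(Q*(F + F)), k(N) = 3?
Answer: -82711/3 ≈ -27570.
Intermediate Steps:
T = -37 (T = -1 - 36 = -37)
R(F) = 23/3 (R(F) = 8 - 1/3 = 8 - 1*⅓ = 8 - ⅓ = 23/3)
g(c, G) = -23*G/9
g(T, 96) - 27325 = -23/9*96 - 27325 = -736/3 - 27325 = -82711/3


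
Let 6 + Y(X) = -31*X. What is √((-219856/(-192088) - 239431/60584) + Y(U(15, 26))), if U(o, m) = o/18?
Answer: I*√975933933056167422/167847972 ≈ 5.8856*I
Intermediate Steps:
U(o, m) = o/18 (U(o, m) = o*(1/18) = o/18)
Y(X) = -6 - 31*X
√((-219856/(-192088) - 239431/60584) + Y(U(15, 26))) = √((-219856/(-192088) - 239431/60584) + (-6 - 31*15/18)) = √((-219856*(-1/192088) - 239431*1/60584) + (-6 - 31*⅚)) = √((2114/1847 - 239431/60584) + (-6 - 155/6)) = √(-314154481/111898648 - 191/6) = √(-11628784327/335695944) = I*√975933933056167422/167847972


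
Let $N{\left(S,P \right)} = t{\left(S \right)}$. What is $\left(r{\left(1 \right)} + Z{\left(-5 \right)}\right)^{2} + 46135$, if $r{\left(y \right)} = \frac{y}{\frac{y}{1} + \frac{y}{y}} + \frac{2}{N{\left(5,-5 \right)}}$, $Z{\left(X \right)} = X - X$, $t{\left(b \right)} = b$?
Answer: $\frac{4613581}{100} \approx 46136.0$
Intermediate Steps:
$N{\left(S,P \right)} = S$
$Z{\left(X \right)} = 0$
$r{\left(y \right)} = \frac{2}{5} + \frac{y}{1 + y}$ ($r{\left(y \right)} = \frac{y}{\frac{y}{1} + \frac{y}{y}} + \frac{2}{5} = \frac{y}{y 1 + 1} + 2 \cdot \frac{1}{5} = \frac{y}{y + 1} + \frac{2}{5} = \frac{y}{1 + y} + \frac{2}{5} = \frac{2}{5} + \frac{y}{1 + y}$)
$\left(r{\left(1 \right)} + Z{\left(-5 \right)}\right)^{2} + 46135 = \left(\frac{2 + 7 \cdot 1}{5 \left(1 + 1\right)} + 0\right)^{2} + 46135 = \left(\frac{2 + 7}{5 \cdot 2} + 0\right)^{2} + 46135 = \left(\frac{1}{5} \cdot \frac{1}{2} \cdot 9 + 0\right)^{2} + 46135 = \left(\frac{9}{10} + 0\right)^{2} + 46135 = \left(\frac{9}{10}\right)^{2} + 46135 = \frac{81}{100} + 46135 = \frac{4613581}{100}$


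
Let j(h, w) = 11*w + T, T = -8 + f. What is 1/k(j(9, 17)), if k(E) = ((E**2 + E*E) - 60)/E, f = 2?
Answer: 181/65462 ≈ 0.0027650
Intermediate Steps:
T = -6 (T = -8 + 2 = -6)
j(h, w) = -6 + 11*w (j(h, w) = 11*w - 6 = -6 + 11*w)
k(E) = (-60 + 2*E**2)/E (k(E) = ((E**2 + E**2) - 60)/E = (2*E**2 - 60)/E = (-60 + 2*E**2)/E)
1/k(j(9, 17)) = 1/(-60/(-6 + 11*17) + 2*(-6 + 11*17)) = 1/(-60/(-6 + 187) + 2*(-6 + 187)) = 1/(-60/181 + 2*181) = 1/(-60*1/181 + 362) = 1/(-60/181 + 362) = 1/(65462/181) = 181/65462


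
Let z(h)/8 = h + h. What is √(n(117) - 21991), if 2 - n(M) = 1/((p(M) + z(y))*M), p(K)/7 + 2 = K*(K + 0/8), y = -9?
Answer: I*√847878539607970/196365 ≈ 148.29*I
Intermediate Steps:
z(h) = 16*h (z(h) = 8*(h + h) = 8*(2*h) = 16*h)
p(K) = -14 + 7*K² (p(K) = -14 + 7*(K*(K + 0/8)) = -14 + 7*(K*(K + 0*(⅛))) = -14 + 7*(K*(K + 0)) = -14 + 7*(K*K) = -14 + 7*K²)
n(M) = 2 - 1/(M*(-158 + 7*M²)) (n(M) = 2 - 1/(((-14 + 7*M²) + 16*(-9))*M) = 2 - 1/(((-14 + 7*M²) - 144)*M) = 2 - 1/((-158 + 7*M²)*M) = 2 - 1/(M*(-158 + 7*M²)))
√(n(117) - 21991) = √((-1 - 316*117 + 14*117³)/(117*(-158 + 7*117²)) - 21991) = √((-1 - 36972 + 14*1601613)/(117*(-158 + 7*13689)) - 21991) = √((-1 - 36972 + 22422582)/(117*(-158 + 95823)) - 21991) = √((1/117)*22385609/95665 - 21991) = √((1/117)*(1/95665)*22385609 - 21991) = √(22385609/11192805 - 21991) = √(-246118589146/11192805) = I*√847878539607970/196365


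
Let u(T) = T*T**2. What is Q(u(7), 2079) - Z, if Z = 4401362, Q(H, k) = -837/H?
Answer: -1509668003/343 ≈ -4.4014e+6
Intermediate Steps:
u(T) = T**3
Q(u(7), 2079) - Z = -837/(7**3) - 1*4401362 = -837/343 - 4401362 = -1509668003/343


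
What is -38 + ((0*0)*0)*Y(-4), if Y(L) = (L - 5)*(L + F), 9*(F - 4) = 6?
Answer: -38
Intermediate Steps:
F = 14/3 (F = 4 + (⅑)*6 = 4 + ⅔ = 14/3 ≈ 4.6667)
Y(L) = (-5 + L)*(14/3 + L) (Y(L) = (L - 5)*(L + 14/3) = (-5 + L)*(14/3 + L))
-38 + ((0*0)*0)*Y(-4) = -38 + ((0*0)*0)*(-70/3 + (-4)² - ⅓*(-4)) = -38 + (0*0)*(-70/3 + 16 + 4/3) = -38 + 0*(-6) = -38 + 0 = -38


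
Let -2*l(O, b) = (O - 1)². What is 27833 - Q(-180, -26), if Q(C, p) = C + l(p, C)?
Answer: 56755/2 ≈ 28378.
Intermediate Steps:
l(O, b) = -(-1 + O)²/2 (l(O, b) = -(O - 1)²/2 = -(-1 + O)²/2)
Q(C, p) = C - (-1 + p)²/2
27833 - Q(-180, -26) = 27833 - (-180 - (-1 - 26)²/2) = 27833 - (-180 - ½*(-27)²) = 27833 - (-180 - ½*729) = 27833 - (-180 - 729/2) = 27833 - 1*(-1089/2) = 27833 + 1089/2 = 56755/2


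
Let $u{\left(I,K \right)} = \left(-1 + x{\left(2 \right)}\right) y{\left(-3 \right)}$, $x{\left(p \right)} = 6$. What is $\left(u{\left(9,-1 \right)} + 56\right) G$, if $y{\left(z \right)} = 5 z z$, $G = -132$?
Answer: $-37092$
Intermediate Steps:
$y{\left(z \right)} = 5 z^{2}$
$u{\left(I,K \right)} = 225$ ($u{\left(I,K \right)} = \left(-1 + 6\right) 5 \left(-3\right)^{2} = 5 \cdot 5 \cdot 9 = 5 \cdot 45 = 225$)
$\left(u{\left(9,-1 \right)} + 56\right) G = \left(225 + 56\right) \left(-132\right) = 281 \left(-132\right) = -37092$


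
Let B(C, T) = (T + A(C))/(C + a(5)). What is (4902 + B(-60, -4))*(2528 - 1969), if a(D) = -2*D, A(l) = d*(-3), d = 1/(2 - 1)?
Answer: 27402739/10 ≈ 2.7403e+6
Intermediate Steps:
d = 1 (d = 1/1 = 1)
A(l) = -3 (A(l) = 1*(-3) = -3)
B(C, T) = (-3 + T)/(-10 + C) (B(C, T) = (T - 3)/(C - 2*5) = (-3 + T)/(C - 10) = (-3 + T)/(-10 + C))
(4902 + B(-60, -4))*(2528 - 1969) = (4902 + (-3 - 4)/(-10 - 60))*(2528 - 1969) = (4902 - 7/(-70))*559 = (4902 - 1/70*(-7))*559 = (4902 + ⅒)*559 = (49021/10)*559 = 27402739/10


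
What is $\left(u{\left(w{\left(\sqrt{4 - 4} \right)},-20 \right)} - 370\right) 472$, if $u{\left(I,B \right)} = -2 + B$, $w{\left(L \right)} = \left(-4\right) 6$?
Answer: $-185024$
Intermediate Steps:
$w{\left(L \right)} = -24$
$\left(u{\left(w{\left(\sqrt{4 - 4} \right)},-20 \right)} - 370\right) 472 = \left(\left(-2 - 20\right) - 370\right) 472 = \left(-22 - 370\right) 472 = \left(-392\right) 472 = -185024$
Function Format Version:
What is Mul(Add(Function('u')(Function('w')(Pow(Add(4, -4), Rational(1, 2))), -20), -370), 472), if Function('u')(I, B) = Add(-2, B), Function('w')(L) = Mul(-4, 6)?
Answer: -185024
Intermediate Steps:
Function('w')(L) = -24
Mul(Add(Function('u')(Function('w')(Pow(Add(4, -4), Rational(1, 2))), -20), -370), 472) = Mul(Add(Add(-2, -20), -370), 472) = Mul(Add(-22, -370), 472) = Mul(-392, 472) = -185024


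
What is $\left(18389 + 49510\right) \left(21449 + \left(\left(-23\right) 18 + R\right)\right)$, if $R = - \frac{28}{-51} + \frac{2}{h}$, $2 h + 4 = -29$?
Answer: $\frac{267089203875}{187} \approx 1.4283 \cdot 10^{9}$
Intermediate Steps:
$h = - \frac{33}{2}$ ($h = -2 + \frac{1}{2} \left(-29\right) = -2 - \frac{29}{2} = - \frac{33}{2} \approx -16.5$)
$R = \frac{80}{187}$ ($R = - \frac{28}{-51} + \frac{2}{- \frac{33}{2}} = \left(-28\right) \left(- \frac{1}{51}\right) + 2 \left(- \frac{2}{33}\right) = \frac{28}{51} - \frac{4}{33} = \frac{80}{187} \approx 0.42781$)
$\left(18389 + 49510\right) \left(21449 + \left(\left(-23\right) 18 + R\right)\right) = \left(18389 + 49510\right) \left(21449 + \left(\left(-23\right) 18 + \frac{80}{187}\right)\right) = 67899 \left(21449 + \left(-414 + \frac{80}{187}\right)\right) = 67899 \left(21449 - \frac{77338}{187}\right) = 67899 \cdot \frac{3933625}{187} = \frac{267089203875}{187}$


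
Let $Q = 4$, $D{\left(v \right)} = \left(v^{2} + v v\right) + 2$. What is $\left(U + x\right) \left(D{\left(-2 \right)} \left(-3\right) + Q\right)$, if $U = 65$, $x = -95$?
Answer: $780$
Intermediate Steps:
$D{\left(v \right)} = 2 + 2 v^{2}$ ($D{\left(v \right)} = \left(v^{2} + v^{2}\right) + 2 = 2 v^{2} + 2 = 2 + 2 v^{2}$)
$\left(U + x\right) \left(D{\left(-2 \right)} \left(-3\right) + Q\right) = \left(65 - 95\right) \left(\left(2 + 2 \left(-2\right)^{2}\right) \left(-3\right) + 4\right) = - 30 \left(\left(2 + 2 \cdot 4\right) \left(-3\right) + 4\right) = - 30 \left(\left(2 + 8\right) \left(-3\right) + 4\right) = - 30 \left(10 \left(-3\right) + 4\right) = - 30 \left(-30 + 4\right) = \left(-30\right) \left(-26\right) = 780$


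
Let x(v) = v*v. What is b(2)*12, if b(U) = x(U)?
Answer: 48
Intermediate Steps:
x(v) = v**2
b(U) = U**2
b(2)*12 = 2**2*12 = 4*12 = 48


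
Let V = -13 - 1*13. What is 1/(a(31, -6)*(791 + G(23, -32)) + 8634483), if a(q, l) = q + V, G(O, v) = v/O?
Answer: 23/198683914 ≈ 1.1576e-7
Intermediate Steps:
V = -26 (V = -13 - 13 = -26)
a(q, l) = -26 + q (a(q, l) = q - 26 = -26 + q)
1/(a(31, -6)*(791 + G(23, -32)) + 8634483) = 1/((-26 + 31)*(791 - 32/23) + 8634483) = 1/(5*(791 - 32*1/23) + 8634483) = 1/(5*(791 - 32/23) + 8634483) = 1/(5*(18161/23) + 8634483) = 1/(90805/23 + 8634483) = 1/(198683914/23) = 23/198683914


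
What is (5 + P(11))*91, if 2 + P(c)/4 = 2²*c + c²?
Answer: 59787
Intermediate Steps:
P(c) = -8 + 4*c² + 16*c (P(c) = -8 + 4*(2²*c + c²) = -8 + 4*(4*c + c²) = -8 + 4*(c² + 4*c) = -8 + (4*c² + 16*c) = -8 + 4*c² + 16*c)
(5 + P(11))*91 = (5 + (-8 + 4*11² + 16*11))*91 = (5 + (-8 + 4*121 + 176))*91 = (5 + (-8 + 484 + 176))*91 = (5 + 652)*91 = 657*91 = 59787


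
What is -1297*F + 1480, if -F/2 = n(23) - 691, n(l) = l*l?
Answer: -418748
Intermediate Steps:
n(l) = l²
F = 324 (F = -2*(23² - 691) = -2*(529 - 691) = -2*(-162) = 324)
-1297*F + 1480 = -1297*324 + 1480 = -420228 + 1480 = -418748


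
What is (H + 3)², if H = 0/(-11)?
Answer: 9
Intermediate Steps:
H = 0 (H = 0*(-1/11) = 0)
(H + 3)² = (0 + 3)² = 3² = 9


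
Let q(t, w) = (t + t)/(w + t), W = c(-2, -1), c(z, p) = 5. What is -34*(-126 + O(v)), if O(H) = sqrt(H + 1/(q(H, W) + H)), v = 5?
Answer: 4284 - 17*sqrt(186)/3 ≈ 4206.7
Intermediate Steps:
W = 5
q(t, w) = 2*t/(t + w) (q(t, w) = (2*t)/(t + w) = 2*t/(t + w))
O(H) = sqrt(H + 1/(H + 2*H/(5 + H))) (O(H) = sqrt(H + 1/(2*H/(H + 5) + H)) = sqrt(H + 1/(2*H/(5 + H) + H)) = sqrt(H + 1/(H + 2*H/(5 + H))))
-34*(-126 + O(v)) = -34*(-126 + sqrt((5 + 5 + 5**2*(7 + 5))/(5*(7 + 5)))) = -34*(-126 + sqrt((1/5)*(5 + 5 + 25*12)/12)) = -34*(-126 + sqrt((1/5)*(1/12)*(5 + 5 + 300))) = -34*(-126 + sqrt((1/5)*(1/12)*310)) = -34*(-126 + sqrt(31/6)) = -34*(-126 + sqrt(186)/6) = 4284 - 17*sqrt(186)/3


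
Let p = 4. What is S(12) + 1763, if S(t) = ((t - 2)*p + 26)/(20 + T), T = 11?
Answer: 54719/31 ≈ 1765.1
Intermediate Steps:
S(t) = 18/31 + 4*t/31 (S(t) = ((t - 2)*4 + 26)/(20 + 11) = ((-2 + t)*4 + 26)/31 = ((-8 + 4*t) + 26)*(1/31) = (18 + 4*t)*(1/31) = 18/31 + 4*t/31)
S(12) + 1763 = (18/31 + (4/31)*12) + 1763 = (18/31 + 48/31) + 1763 = 66/31 + 1763 = 54719/31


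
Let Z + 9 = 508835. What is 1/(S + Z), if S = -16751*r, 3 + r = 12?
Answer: 1/358067 ≈ 2.7928e-6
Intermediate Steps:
r = 9 (r = -3 + 12 = 9)
Z = 508826 (Z = -9 + 508835 = 508826)
S = -150759 (S = -16751*9 = -150759)
1/(S + Z) = 1/(-150759 + 508826) = 1/358067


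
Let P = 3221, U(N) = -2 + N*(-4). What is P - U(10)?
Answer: 3263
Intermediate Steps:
U(N) = -2 - 4*N
P - U(10) = 3221 - (-2 - 4*10) = 3221 - (-2 - 40) = 3221 - 1*(-42) = 3221 + 42 = 3263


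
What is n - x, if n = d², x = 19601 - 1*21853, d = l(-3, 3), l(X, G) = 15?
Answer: 2477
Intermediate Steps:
d = 15
x = -2252 (x = 19601 - 21853 = -2252)
n = 225 (n = 15² = 225)
n - x = 225 - 1*(-2252) = 225 + 2252 = 2477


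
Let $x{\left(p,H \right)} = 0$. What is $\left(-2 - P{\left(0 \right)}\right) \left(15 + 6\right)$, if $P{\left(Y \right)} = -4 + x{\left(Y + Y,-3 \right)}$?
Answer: $42$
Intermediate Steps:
$P{\left(Y \right)} = -4$ ($P{\left(Y \right)} = -4 + 0 = -4$)
$\left(-2 - P{\left(0 \right)}\right) \left(15 + 6\right) = \left(-2 - -4\right) \left(15 + 6\right) = \left(-2 + 4\right) 21 = 2 \cdot 21 = 42$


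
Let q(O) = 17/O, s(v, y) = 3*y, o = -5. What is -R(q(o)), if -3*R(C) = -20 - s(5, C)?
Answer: -49/15 ≈ -3.2667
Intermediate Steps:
R(C) = 20/3 + C (R(C) = -(-20 - 3*C)/3 = 20/3 + C)
-R(q(o)) = -(20/3 + 17/(-5)) = -(20/3 + 17*(-⅕)) = -(20/3 - 17/5) = -1*49/15 = -49/15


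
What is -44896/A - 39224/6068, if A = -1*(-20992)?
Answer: -208807/24272 ≈ -8.6028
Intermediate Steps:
A = 20992
-44896/A - 39224/6068 = -44896/20992 - 39224/6068 = -44896*1/20992 - 39224*1/6068 = -1403/656 - 9806/1517 = -208807/24272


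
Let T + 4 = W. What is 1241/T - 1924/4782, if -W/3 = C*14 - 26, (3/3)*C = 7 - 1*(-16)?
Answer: -3825335/2132772 ≈ -1.7936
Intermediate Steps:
C = 23 (C = 7 - 1*(-16) = 7 + 16 = 23)
W = -888 (W = -3*(23*14 - 26) = -3*(322 - 26) = -3*296 = -888)
T = -892 (T = -4 - 888 = -892)
1241/T - 1924/4782 = 1241/(-892) - 1924/4782 = 1241*(-1/892) - 1924*1/4782 = -1241/892 - 962/2391 = -3825335/2132772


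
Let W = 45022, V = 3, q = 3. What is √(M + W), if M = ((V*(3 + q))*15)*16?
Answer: √49342 ≈ 222.13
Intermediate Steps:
M = 4320 (M = ((3*(3 + 3))*15)*16 = ((3*6)*15)*16 = (18*15)*16 = 270*16 = 4320)
√(M + W) = √(4320 + 45022) = √49342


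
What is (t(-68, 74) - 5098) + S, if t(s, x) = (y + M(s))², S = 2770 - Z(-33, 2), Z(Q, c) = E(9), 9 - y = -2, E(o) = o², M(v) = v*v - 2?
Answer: 21462280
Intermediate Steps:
M(v) = -2 + v² (M(v) = v² - 2 = -2 + v²)
y = 11 (y = 9 - 1*(-2) = 9 + 2 = 11)
Z(Q, c) = 81 (Z(Q, c) = 9² = 81)
S = 2689 (S = 2770 - 1*81 = 2770 - 81 = 2689)
t(s, x) = (9 + s²)² (t(s, x) = (11 + (-2 + s²))² = (9 + s²)²)
(t(-68, 74) - 5098) + S = ((9 + (-68)²)² - 5098) + 2689 = ((9 + 4624)² - 5098) + 2689 = (4633² - 5098) + 2689 = (21464689 - 5098) + 2689 = 21459591 + 2689 = 21462280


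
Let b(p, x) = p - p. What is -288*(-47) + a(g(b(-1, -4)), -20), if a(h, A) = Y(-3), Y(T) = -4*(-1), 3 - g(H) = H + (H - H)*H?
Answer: 13540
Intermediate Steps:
b(p, x) = 0
g(H) = 3 - H (g(H) = 3 - (H + (H - H)*H) = 3 - (H + 0*H) = 3 - (H + 0) = 3 - H)
Y(T) = 4
a(h, A) = 4
-288*(-47) + a(g(b(-1, -4)), -20) = -288*(-47) + 4 = 13536 + 4 = 13540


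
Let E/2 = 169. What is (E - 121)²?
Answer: 47089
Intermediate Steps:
E = 338 (E = 2*169 = 338)
(E - 121)² = (338 - 121)² = 217² = 47089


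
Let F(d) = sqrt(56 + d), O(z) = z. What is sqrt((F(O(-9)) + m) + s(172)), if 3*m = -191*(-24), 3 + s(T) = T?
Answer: sqrt(1697 + sqrt(47)) ≈ 41.278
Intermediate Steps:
s(T) = -3 + T
m = 1528 (m = (-191*(-24))/3 = (1/3)*4584 = 1528)
sqrt((F(O(-9)) + m) + s(172)) = sqrt((sqrt(56 - 9) + 1528) + (-3 + 172)) = sqrt((sqrt(47) + 1528) + 169) = sqrt((1528 + sqrt(47)) + 169) = sqrt(1697 + sqrt(47))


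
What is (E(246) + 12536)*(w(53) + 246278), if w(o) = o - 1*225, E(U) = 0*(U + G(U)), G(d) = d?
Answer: 3085184816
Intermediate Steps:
E(U) = 0 (E(U) = 0*(U + U) = 0*(2*U) = 0)
w(o) = -225 + o (w(o) = o - 225 = -225 + o)
(E(246) + 12536)*(w(53) + 246278) = (0 + 12536)*((-225 + 53) + 246278) = 12536*(-172 + 246278) = 12536*246106 = 3085184816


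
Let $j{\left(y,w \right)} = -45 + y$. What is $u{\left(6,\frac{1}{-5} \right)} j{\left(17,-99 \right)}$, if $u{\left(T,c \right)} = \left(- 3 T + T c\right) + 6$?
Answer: $\frac{1848}{5} \approx 369.6$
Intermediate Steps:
$u{\left(T,c \right)} = 6 - 3 T + T c$
$u{\left(6,\frac{1}{-5} \right)} j{\left(17,-99 \right)} = \left(6 - 18 + \frac{6}{-5}\right) \left(-45 + 17\right) = \left(6 - 18 + 6 \left(- \frac{1}{5}\right)\right) \left(-28\right) = \left(6 - 18 - \frac{6}{5}\right) \left(-28\right) = \left(- \frac{66}{5}\right) \left(-28\right) = \frac{1848}{5}$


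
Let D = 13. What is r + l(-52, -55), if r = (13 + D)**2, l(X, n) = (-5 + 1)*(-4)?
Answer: 692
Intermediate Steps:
l(X, n) = 16 (l(X, n) = -4*(-4) = 16)
r = 676 (r = (13 + 13)**2 = 26**2 = 676)
r + l(-52, -55) = 676 + 16 = 692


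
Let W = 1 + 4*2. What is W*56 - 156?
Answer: 348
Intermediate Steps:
W = 9 (W = 1 + 8 = 9)
W*56 - 156 = 9*56 - 156 = 504 - 156 = 348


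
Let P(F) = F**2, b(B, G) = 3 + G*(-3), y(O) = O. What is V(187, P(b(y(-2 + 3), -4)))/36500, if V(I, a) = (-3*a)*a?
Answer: -1215/292 ≈ -4.1610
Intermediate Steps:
b(B, G) = 3 - 3*G
V(I, a) = -3*a**2
V(187, P(b(y(-2 + 3), -4)))/36500 = -3*(3 - 3*(-4))**4/36500 = -3*(3 + 12)**4*(1/36500) = -3*(15**2)**2*(1/36500) = -3*225**2*(1/36500) = -3*50625*(1/36500) = -151875*1/36500 = -1215/292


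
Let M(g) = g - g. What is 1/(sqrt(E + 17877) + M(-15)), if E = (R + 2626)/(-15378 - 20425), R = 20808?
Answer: sqrt(22914879412991)/640026797 ≈ 0.0074793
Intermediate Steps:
E = -23434/35803 (E = (20808 + 2626)/(-15378 - 20425) = 23434/(-35803) = 23434*(-1/35803) = -23434/35803 ≈ -0.65453)
M(g) = 0
1/(sqrt(E + 17877) + M(-15)) = 1/(sqrt(-23434/35803 + 17877) + 0) = 1/(sqrt(640026797/35803) + 0) = 1/(sqrt(22914879412991)/35803 + 0) = 1/(sqrt(22914879412991)/35803) = sqrt(22914879412991)/640026797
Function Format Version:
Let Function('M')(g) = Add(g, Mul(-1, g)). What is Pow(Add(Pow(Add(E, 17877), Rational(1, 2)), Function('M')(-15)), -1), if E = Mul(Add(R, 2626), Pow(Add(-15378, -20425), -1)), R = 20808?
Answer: Mul(Rational(1, 640026797), Pow(22914879412991, Rational(1, 2))) ≈ 0.0074793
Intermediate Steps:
E = Rational(-23434, 35803) (E = Mul(Add(20808, 2626), Pow(Add(-15378, -20425), -1)) = Mul(23434, Pow(-35803, -1)) = Mul(23434, Rational(-1, 35803)) = Rational(-23434, 35803) ≈ -0.65453)
Function('M')(g) = 0
Pow(Add(Pow(Add(E, 17877), Rational(1, 2)), Function('M')(-15)), -1) = Pow(Add(Pow(Add(Rational(-23434, 35803), 17877), Rational(1, 2)), 0), -1) = Pow(Add(Pow(Rational(640026797, 35803), Rational(1, 2)), 0), -1) = Pow(Add(Mul(Rational(1, 35803), Pow(22914879412991, Rational(1, 2))), 0), -1) = Pow(Mul(Rational(1, 35803), Pow(22914879412991, Rational(1, 2))), -1) = Mul(Rational(1, 640026797), Pow(22914879412991, Rational(1, 2)))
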